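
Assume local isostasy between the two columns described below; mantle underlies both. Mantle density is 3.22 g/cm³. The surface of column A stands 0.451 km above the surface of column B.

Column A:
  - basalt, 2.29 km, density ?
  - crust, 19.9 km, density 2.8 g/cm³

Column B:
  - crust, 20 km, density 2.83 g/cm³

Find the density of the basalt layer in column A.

Take the compensation level at the base of the deeper column (depth z_c below the surface of column A) and equate Σ ρ_i t_i down to z_c; mantle fills any gap and the z_c terms cancel.
Column A: 2.29×ρ + 19.9×2.8 + (z_c − 22.19)×3.22
Column B: 0.451×0 + 20×2.83 + (z_c − 0.451 − 20)×3.22
The z_c×3.22 term appears on both sides and cancels. Collect the known terms of each column as K = Σ(ρt)_known − 3.22 × (depth of known layers): K_A = 55.72 − 3.22×22.19 = −15.7318; K_B = 56.6 − 3.22×(0.451 + 20) = −9.25222.
Balance: K_A + 2.29×ρ = K_B, so ρ = (K_B − K_A)/2.29 = 6.47958/2.29 = 2.83 g/cm³.

2.83 g/cm³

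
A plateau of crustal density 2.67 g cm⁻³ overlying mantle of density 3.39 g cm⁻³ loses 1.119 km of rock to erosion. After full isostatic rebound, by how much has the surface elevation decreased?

0.238 km

Rebound u = e ρ_c/ρ_m = 1.119 km × 2.67/3.39 = 0.8813 km.
Net surface drop = e − u = 1.119 km − 0.8813 km = e (ρ_m − ρ_c)/ρ_m = 0.238 km.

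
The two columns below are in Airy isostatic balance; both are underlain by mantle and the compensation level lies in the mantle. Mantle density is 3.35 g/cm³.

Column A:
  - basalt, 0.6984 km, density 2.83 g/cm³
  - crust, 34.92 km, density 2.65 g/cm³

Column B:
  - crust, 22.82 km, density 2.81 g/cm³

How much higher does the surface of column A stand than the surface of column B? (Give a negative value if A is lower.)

3.73 km

For any compensation level in the mantle, the mantle terms cancel and isostasy reduces to e = (Σt_A − Σt_B) − (Σ(ρt)_A − Σ(ρt)_B) / ρ_m.
Σt_A = 35.6184 km; Σt_B = 22.82 km; Σ(ρt)_A = 94.514472; Σ(ρt)_B = 64.1242 (in km·g/cm³).
e = (35.6184 − 22.82) − (94.514472 − 64.1242) / 3.35 = 3.73 km.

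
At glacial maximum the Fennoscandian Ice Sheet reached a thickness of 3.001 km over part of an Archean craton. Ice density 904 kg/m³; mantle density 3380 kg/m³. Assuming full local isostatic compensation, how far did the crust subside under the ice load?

0.803 km

For local isostatic compensation: the ice load ρ_ice t is balanced by mantle displaced below, ρ_m s.
s = t ρ_ice / ρ_m = 3.001 km × 904/3380 = 0.803 km.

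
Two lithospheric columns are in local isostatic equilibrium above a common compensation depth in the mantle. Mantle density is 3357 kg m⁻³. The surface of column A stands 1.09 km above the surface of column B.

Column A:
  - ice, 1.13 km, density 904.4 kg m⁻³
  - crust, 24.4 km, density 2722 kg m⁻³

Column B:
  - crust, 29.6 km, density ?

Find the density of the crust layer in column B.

Take the compensation level at the base of the deeper column (depth z_c below the surface of column A) and equate Σ ρ_i t_i down to z_c; mantle fills any gap and the z_c terms cancel.
Column A: 1.13×904.4 + 24.4×2722 + (z_c − 25.53)×3357
Column B: 1.09×0 + 29.6×ρ + (z_c − 1.09 − 29.6)×3357
The z_c×3357 term appears on both sides and cancels. Collect the known terms of each column as K = Σ(ρt)_known − 3357 × (depth of known layers): K_A = 67438.772 − 3357×25.53 = −18265.438; K_B = 0 − 3357×(1.09 + 29.6) = −103026.33.
Balance: K_A = K_B + 29.6×ρ, so ρ = (K_A − K_B)/29.6 = 84760.9/29.6 = 2860 kg m⁻³.

2860 kg m⁻³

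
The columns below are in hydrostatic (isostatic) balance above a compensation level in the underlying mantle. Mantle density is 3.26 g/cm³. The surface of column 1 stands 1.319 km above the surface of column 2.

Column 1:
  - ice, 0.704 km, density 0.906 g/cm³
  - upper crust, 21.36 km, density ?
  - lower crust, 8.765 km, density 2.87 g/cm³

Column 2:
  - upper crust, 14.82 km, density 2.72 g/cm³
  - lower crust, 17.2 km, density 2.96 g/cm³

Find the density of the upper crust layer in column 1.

Take the compensation level at the base of the deeper column (depth z_c below the surface of column 1) and equate Σ ρ_i t_i down to z_c; mantle fills any gap and the z_c terms cancel.
Column 1: 0.704×0.906 + 21.36×ρ + 8.765×2.87 + (z_c − 30.829)×3.26
Column 2: 1.319×0 + 14.82×2.72 + 17.2×2.96 + (z_c − 1.319 − 32.02)×3.26
The z_c×3.26 term appears on both sides and cancels. Collect the known terms of each column as K = Σ(ρt)_known − 3.26 × (depth of known layers): K_1 = 25.793374 − 3.26×30.829 = −74.709166; K_2 = 91.2224 − 3.26×(1.319 + 32.02) = −17.46274.
Balance: K_1 + 21.36×ρ = K_2, so ρ = (K_2 − K_1)/21.36 = 57.2464/21.36 = 2.68 g/cm³.

2.68 g/cm³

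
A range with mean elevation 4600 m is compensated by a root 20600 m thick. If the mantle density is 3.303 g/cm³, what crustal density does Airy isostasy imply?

2.7 g/cm³

ρ_c h = (ρ_m − ρ_c) r → ρ_c (h + r) = ρ_m r → ρ_c = ρ_m r / (h + r).
ρ_c = 3.303 × 20600 m / (4600 m + 20600 m) = 2.7 g/cm³.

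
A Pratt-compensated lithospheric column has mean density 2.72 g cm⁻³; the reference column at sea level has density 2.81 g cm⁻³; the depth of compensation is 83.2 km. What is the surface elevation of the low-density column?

ρ_ref D = ρ (D + h) → h = D (ρ_ref − ρ)/ρ.
h = 83.2 km × (2.81 − 2.72)/2.72 = 2.75 km.

2.75 km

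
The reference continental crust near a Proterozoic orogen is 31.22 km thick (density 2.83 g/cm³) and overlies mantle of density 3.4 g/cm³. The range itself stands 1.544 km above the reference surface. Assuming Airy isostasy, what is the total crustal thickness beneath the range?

40.4 km

Root depth r = h ρ_c / (ρ_m − ρ_c) = 1.544 km × 2.83 / 0.57 = 7.666 km.
Total thickness = T + h + r = 31.22 km + 1.544 km + 7.666 km = 40.4 km.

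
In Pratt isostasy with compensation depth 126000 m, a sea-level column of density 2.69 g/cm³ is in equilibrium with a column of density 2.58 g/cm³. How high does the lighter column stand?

ρ_ref D = ρ (D + h) → h = D (ρ_ref − ρ)/ρ.
h = 126000 m × (2.69 − 2.58)/2.58 = 5370 m.

5370 m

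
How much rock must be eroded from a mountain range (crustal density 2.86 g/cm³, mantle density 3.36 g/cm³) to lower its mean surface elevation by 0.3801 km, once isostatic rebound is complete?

Net drop Δ = e − u = e − e ρ_c/ρ_m = e (ρ_m − ρ_c)/ρ_m.
e = Δ ρ_m/(ρ_m − ρ_c) = 0.3801 km × 3.36/0.5 = 2.55 km.

2.55 km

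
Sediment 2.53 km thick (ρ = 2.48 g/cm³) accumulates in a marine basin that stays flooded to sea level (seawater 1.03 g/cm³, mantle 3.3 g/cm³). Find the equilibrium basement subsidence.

1.62 km

Submarine loading: the sediment displaces seawater, and the subsidence is in turn flooded, so s (ρ_m − ρ_w) = t (ρ_sed − ρ_w).
s = 2.53 km × (2.48 − 1.03) / (3.3 − 1.03) = 1.62 km.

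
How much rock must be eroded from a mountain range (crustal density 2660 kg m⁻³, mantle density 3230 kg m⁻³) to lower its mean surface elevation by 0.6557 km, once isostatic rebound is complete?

Net drop Δ = e − u = e − e ρ_c/ρ_m = e (ρ_m − ρ_c)/ρ_m.
e = Δ ρ_m/(ρ_m − ρ_c) = 0.6557 km × 3230/570 = 3.72 km.

3.72 km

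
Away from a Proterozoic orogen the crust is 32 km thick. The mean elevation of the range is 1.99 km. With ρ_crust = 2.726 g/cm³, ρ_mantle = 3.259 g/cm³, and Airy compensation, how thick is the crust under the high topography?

44.2 km

Root depth r = h ρ_c / (ρ_m − ρ_c) = 1.99 km × 2.726 / 0.533 = 10.18 km.
Total thickness = T + h + r = 32 km + 1.99 km + 10.18 km = 44.2 km.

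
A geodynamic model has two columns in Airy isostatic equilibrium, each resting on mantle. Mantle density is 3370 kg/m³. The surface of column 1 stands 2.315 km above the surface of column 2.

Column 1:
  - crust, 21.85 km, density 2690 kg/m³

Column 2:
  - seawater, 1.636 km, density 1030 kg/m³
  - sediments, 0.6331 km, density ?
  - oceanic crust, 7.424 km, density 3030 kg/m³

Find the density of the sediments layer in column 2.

2260 kg/m³

Take the compensation level at the base of the deeper column (depth z_c below the surface of column 1) and equate Σ ρ_i t_i down to z_c; mantle fills any gap and the z_c terms cancel.
Column 1: 21.85×2690 + (z_c − 21.85)×3370
Column 2: 2.315×0 + 1.636×1030 + 0.6331×ρ + 7.424×3030 + (z_c − 2.315 − 9.6931)×3370
The z_c×3370 term appears on both sides and cancels. Collect the known terms of each column as K = Σ(ρt)_known − 3370 × (depth of known layers): K_1 = 58776.5 − 3370×21.85 = −14858; K_2 = 24179.8 − 3370×(2.315 + 9.6931) = −16287.497.
Balance: K_1 = K_2 + 0.6331×ρ, so ρ = (K_1 − K_2)/0.6331 = 1429.5/0.6331 = 2260 kg/m³.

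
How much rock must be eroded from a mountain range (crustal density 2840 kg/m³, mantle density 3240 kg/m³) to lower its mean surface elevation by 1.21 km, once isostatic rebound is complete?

9.8 km

Net drop Δ = e − u = e − e ρ_c/ρ_m = e (ρ_m − ρ_c)/ρ_m.
e = Δ ρ_m/(ρ_m − ρ_c) = 1.21 km × 3240/400 = 9.8 km.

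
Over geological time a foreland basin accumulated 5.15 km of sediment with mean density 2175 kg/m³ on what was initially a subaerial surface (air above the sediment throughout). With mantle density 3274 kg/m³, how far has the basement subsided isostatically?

Subaerial load: s = t ρ_sed / ρ_m = 5.15 km × 2175/3274 = 3.42 km.

3.42 km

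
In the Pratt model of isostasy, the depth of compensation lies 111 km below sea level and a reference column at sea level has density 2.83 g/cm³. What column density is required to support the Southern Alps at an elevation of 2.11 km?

Pratt balance: ρ_ref D = ρ (D + h).
ρ = ρ_ref D/(D + h) = 2.83 × 111 km/(111 km + 2.11 km) = 2.78 g/cm³.

2.78 g/cm³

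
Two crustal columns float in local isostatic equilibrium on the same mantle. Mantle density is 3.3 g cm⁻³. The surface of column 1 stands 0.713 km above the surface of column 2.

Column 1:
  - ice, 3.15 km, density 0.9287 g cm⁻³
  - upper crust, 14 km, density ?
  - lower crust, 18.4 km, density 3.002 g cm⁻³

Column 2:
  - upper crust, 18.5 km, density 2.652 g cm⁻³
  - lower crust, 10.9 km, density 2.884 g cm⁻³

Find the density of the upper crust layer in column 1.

Take the compensation level at the base of the deeper column (depth z_c below the surface of column 1) and equate Σ ρ_i t_i down to z_c; mantle fills any gap and the z_c terms cancel.
Column 1: 3.15×0.9287 + 14×ρ + 18.4×3.002 + (z_c − 35.55)×3.3
Column 2: 0.713×0 + 18.5×2.652 + 10.9×2.884 + (z_c − 0.713 − 29.4)×3.3
The z_c×3.3 term appears on both sides and cancels. Collect the known terms of each column as K = Σ(ρt)_known − 3.3 × (depth of known layers): K_1 = 58.162205 − 3.3×35.55 = −59.152795; K_2 = 80.4976 − 3.3×(0.713 + 29.4) = −18.8753.
Balance: K_1 + 14×ρ = K_2, so ρ = (K_2 − K_1)/14 = 40.2775/14 = 2.88 g cm⁻³.

2.88 g cm⁻³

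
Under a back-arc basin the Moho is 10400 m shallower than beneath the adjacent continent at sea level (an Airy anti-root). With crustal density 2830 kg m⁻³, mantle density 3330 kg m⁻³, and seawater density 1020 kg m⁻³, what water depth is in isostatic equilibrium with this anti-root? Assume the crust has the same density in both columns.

2870 m

Replacing a thickness d of crust by seawater at the top must be balanced by replacing crust with mantle at the base: d (ρ_c − ρ_w) = a (ρ_m − ρ_c).
d = a (ρ_m − ρ_c)/(ρ_c − ρ_w) = 10400 m × 500/1810 = 2870 m.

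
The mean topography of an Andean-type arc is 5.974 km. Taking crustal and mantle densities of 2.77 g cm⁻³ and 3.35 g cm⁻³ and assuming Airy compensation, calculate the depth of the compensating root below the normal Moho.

28.5 km

Isostatic balance requires: the weight of the topography is balanced by the buoyancy of the root, ρ_c h = (ρ_m − ρ_c) r.
r = h · ρ_c / (ρ_m − ρ_c) = 5.974 km × 2.77 / (3.35 − 2.77) = 28.5 km.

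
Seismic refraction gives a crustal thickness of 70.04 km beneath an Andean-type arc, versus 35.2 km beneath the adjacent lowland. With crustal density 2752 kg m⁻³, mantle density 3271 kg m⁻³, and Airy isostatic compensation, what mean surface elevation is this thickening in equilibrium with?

5.53 km

Excess crust Δ = 70.04 km − 35.2 km = 34.84 km, split between elevation h and root r with h + r = Δ.
Airy balance ρ_c h = (ρ_m − ρ_c) r gives r = h ρ_c/(ρ_m − ρ_c), so h (1 + ρ_c/(ρ_m − ρ_c)) = Δ, i.e. h = Δ (ρ_m − ρ_c)/ρ_m.
h = 34.84 km × 519/3271 = 5.53 km.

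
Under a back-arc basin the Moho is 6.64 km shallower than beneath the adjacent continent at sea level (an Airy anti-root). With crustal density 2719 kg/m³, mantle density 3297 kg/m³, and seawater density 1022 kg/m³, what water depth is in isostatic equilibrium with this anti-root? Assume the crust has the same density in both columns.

Replacing a thickness d of crust by seawater at the top must be balanced by replacing crust with mantle at the base: d (ρ_c − ρ_w) = a (ρ_m − ρ_c).
d = a (ρ_m − ρ_c)/(ρ_c − ρ_w) = 6.64 km × 578/1697 = 2.26 km.

2.26 km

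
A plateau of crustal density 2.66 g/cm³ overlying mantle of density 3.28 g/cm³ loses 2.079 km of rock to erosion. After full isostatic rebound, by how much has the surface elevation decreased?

0.393 km

Rebound u = e ρ_c/ρ_m = 2.079 km × 2.66/3.28 = 1.686 km.
Net surface drop = e − u = 2.079 km − 1.686 km = e (ρ_m − ρ_c)/ρ_m = 0.393 km.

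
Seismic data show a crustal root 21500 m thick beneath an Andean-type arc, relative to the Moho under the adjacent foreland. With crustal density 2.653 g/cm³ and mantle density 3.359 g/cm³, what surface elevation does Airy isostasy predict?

Isostatic balance requires: ρ_c h = (ρ_m − ρ_c) r.
h = r (ρ_m − ρ_c) / ρ_c = 21500 m × (3.359 − 2.653) / 2.653 = 5720 m.

5720 m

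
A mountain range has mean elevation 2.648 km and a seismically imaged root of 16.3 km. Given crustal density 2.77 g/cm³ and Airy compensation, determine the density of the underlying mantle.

3.22 g/cm³

Airy balance: ρ_c h = (ρ_m − ρ_c) r → ρ_m = ρ_c (1 + h/r).
ρ_m = 2.77 × (1 + 2.648 km/16.3 km) = 3.22 g/cm³.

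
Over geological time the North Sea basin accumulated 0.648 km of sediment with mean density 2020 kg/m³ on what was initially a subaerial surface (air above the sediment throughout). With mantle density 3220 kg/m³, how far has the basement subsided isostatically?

0.407 km

Subaerial load: s = t ρ_sed / ρ_m = 0.648 km × 2020/3220 = 0.407 km.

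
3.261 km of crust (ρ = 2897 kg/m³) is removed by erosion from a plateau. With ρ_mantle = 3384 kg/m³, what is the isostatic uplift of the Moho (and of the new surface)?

Unloading: uplift u = e ρ_c/ρ_m = 3.261 km × 2897/3384 = 2.79 km.

2.79 km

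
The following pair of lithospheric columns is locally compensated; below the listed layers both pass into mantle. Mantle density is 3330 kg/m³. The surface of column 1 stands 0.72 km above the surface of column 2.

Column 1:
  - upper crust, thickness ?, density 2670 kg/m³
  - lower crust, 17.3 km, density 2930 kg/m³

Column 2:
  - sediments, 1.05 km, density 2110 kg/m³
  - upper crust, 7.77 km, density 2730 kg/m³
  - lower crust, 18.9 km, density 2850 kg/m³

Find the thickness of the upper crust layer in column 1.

15.9 km

Take the compensation level at the base of the deeper column (depth z_c below the surface of column 1) and equate Σ ρ_i t_i down to z_c; mantle fills any gap and the z_c terms cancel.
Column 1: x×2670 + 17.3×2930 + (z_c − 17.3 − x)×3330
Column 2: 0.72×0 + 1.05×2110 + 7.77×2730 + 18.9×2850 + (z_c − 0.72 − 27.72)×3330
The z_c×3330 term appears on both sides and cancels. Collect the known terms of each column as K = Σ(ρt)_known − 3330 × (depth of known layers): K_1 = 50689 − 3330×17.3 = −6920; K_2 = 77292.6 − 3330×(0.72 + 27.72) = −17412.6.
Balance: K_1 − x×(3330 − 2670) = K_2, so x = (K_1 − K_2)/(3330 − 2670) = 10492.6/660 = 15.9 km.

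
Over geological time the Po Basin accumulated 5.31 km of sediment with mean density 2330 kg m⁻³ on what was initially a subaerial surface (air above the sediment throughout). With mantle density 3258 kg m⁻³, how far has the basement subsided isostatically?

3.8 km

Subaerial load: s = t ρ_sed / ρ_m = 5.31 km × 2330/3258 = 3.8 km.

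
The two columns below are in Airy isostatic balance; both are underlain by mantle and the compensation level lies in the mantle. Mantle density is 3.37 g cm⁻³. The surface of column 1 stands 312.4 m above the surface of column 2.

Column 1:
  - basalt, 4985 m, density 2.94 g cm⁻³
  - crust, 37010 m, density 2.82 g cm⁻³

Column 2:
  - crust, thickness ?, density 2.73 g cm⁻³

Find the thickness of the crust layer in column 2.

33500 m

Take the compensation level at the base of the deeper column (depth z_c below the surface of column 1) and equate Σ ρ_i t_i down to z_c; mantle fills any gap and the z_c terms cancel.
Column 1: 4985×2.94 + 37010×2.82 + (z_c − 41995)×3.37
Column 2: 312.4×0 + x×2.73 + (z_c − 312.4 − 0 − x)×3.37
The z_c×3.37 term appears on both sides and cancels. Collect the known terms of each column as K = Σ(ρt)_known − 3.37 × (depth of known layers): K_1 = 119024.1 − 3.37×41995 = −22499.05; K_2 = 0 − 3.37×(312.4 + 0) = −1052.788.
Balance: K_1 = K_2 − x×(3.37 − 2.73), so x = (K_2 − K_1)/(3.37 − 2.73) = 21446.3/0.64 = 33500 m.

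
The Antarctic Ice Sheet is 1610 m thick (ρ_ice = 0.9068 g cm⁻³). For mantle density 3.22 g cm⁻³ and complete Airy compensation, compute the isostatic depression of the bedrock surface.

For local isostatic compensation: the ice load ρ_ice t is balanced by mantle displaced below, ρ_m s.
s = t ρ_ice / ρ_m = 1610 m × 0.9068/3.22 = 453 m.

453 m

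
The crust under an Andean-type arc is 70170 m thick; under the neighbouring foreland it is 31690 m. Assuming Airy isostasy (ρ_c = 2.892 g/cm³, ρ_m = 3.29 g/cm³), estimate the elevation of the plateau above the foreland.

Excess crust Δ = 70170 m − 31690 m = 38480 m, split between elevation h and root r with h + r = Δ.
Airy balance ρ_c h = (ρ_m − ρ_c) r gives r = h ρ_c/(ρ_m − ρ_c), so h (1 + ρ_c/(ρ_m − ρ_c)) = Δ, i.e. h = Δ (ρ_m − ρ_c)/ρ_m.
h = 38480 m × 0.398/3.29 = 4660 m.

4660 m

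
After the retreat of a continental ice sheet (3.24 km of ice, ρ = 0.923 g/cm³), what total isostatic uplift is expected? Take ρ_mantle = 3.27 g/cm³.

Removing the load lets mantle flow back in; uplift u satisfies ρ_ice t = ρ_m u.
u = t ρ_ice/ρ_m = 3.24 km × 0.923/3.27 = 0.915 km.

0.915 km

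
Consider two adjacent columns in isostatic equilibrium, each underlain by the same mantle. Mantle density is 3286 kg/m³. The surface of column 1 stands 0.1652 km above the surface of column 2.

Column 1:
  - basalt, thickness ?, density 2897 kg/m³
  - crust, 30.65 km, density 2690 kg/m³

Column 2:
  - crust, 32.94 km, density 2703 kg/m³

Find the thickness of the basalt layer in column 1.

3.8 km

Take the compensation level at the base of the deeper column (depth z_c below the surface of column 1) and equate Σ ρ_i t_i down to z_c; mantle fills any gap and the z_c terms cancel.
Column 1: x×2897 + 30.65×2690 + (z_c − 30.65 − x)×3286
Column 2: 0.1652×0 + 32.94×2703 + (z_c − 0.1652 − 32.94)×3286
The z_c×3286 term appears on both sides and cancels. Collect the known terms of each column as K = Σ(ρt)_known − 3286 × (depth of known layers): K_1 = 82448.5 − 3286×30.65 = −18267.4; K_2 = 89036.82 − 3286×(0.1652 + 32.94) = −19746.8672.
Balance: K_1 − x×(3286 − 2897) = K_2, so x = (K_1 − K_2)/(3286 − 2897) = 1479.47/389 = 3.8 km.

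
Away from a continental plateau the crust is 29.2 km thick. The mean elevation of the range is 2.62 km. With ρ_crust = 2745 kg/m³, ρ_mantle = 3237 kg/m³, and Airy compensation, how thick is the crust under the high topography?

Root depth r = h ρ_c / (ρ_m − ρ_c) = 2.62 km × 2745 / 492 = 14.62 km.
Total thickness = T + h + r = 29.2 km + 2.62 km + 14.62 km = 46.4 km.

46.4 km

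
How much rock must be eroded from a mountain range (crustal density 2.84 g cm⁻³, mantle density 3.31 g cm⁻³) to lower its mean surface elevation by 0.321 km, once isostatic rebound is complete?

Net drop Δ = e − u = e − e ρ_c/ρ_m = e (ρ_m − ρ_c)/ρ_m.
e = Δ ρ_m/(ρ_m − ρ_c) = 0.321 km × 3.31/0.47 = 2.26 km.

2.26 km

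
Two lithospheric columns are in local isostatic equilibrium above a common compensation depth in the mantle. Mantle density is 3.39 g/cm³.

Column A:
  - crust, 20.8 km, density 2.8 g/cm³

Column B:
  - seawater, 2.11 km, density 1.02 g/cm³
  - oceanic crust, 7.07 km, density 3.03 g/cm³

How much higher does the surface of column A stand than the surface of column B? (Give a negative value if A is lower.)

For any compensation level in the mantle, the mantle terms cancel and isostasy reduces to e = (Σt_A − Σt_B) − (Σ(ρt)_A − Σ(ρt)_B) / ρ_m.
Σt_A = 20.8 km; Σt_B = 9.18 km; Σ(ρt)_A = 58.24; Σ(ρt)_B = 23.5743 (in km·g/cm³).
e = (20.8 − 9.18) − (58.24 − 23.5743) / 3.39 = 1.39 km.

1.39 km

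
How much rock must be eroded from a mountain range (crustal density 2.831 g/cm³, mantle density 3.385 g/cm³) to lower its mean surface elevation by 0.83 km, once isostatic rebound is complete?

Net drop Δ = e − u = e − e ρ_c/ρ_m = e (ρ_m − ρ_c)/ρ_m.
e = Δ ρ_m/(ρ_m − ρ_c) = 0.83 km × 3.385/0.554 = 5.07 km.

5.07 km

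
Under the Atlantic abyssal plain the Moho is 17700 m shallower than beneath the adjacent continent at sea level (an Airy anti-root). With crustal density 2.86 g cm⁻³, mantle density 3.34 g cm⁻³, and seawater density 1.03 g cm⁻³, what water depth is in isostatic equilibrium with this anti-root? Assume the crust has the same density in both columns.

Replacing a thickness d of crust by seawater at the top must be balanced by replacing crust with mantle at the base: d (ρ_c − ρ_w) = a (ρ_m − ρ_c).
d = a (ρ_m − ρ_c)/(ρ_c − ρ_w) = 17700 m × 0.48/1.83 = 4640 m.

4640 m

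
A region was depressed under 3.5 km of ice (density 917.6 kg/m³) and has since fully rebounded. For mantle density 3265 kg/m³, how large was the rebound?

0.984 km

Removing the load lets mantle flow back in; uplift u satisfies ρ_ice t = ρ_m u.
u = t ρ_ice/ρ_m = 3.5 km × 917.6/3265 = 0.984 km.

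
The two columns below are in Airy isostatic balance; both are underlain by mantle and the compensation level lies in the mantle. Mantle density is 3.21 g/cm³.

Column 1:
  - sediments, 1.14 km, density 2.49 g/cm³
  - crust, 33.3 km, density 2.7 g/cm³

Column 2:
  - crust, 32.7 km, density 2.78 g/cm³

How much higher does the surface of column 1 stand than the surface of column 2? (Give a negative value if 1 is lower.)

1.17 km

For any compensation level in the mantle, the mantle terms cancel and isostasy reduces to e = (Σt_1 − Σt_2) − (Σ(ρt)_1 − Σ(ρt)_2) / ρ_m.
Σt_1 = 34.44 km; Σt_2 = 32.7 km; Σ(ρt)_1 = 92.7486; Σ(ρt)_2 = 90.906 (in km·g/cm³).
e = (34.44 − 32.7) − (92.7486 − 90.906) / 3.21 = 1.17 km.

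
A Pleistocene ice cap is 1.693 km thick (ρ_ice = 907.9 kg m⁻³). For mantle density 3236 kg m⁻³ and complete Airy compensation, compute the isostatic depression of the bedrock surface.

For local isostatic compensation: the ice load ρ_ice t is balanced by mantle displaced below, ρ_m s.
s = t ρ_ice / ρ_m = 1.693 km × 907.9/3236 = 0.475 km.

0.475 km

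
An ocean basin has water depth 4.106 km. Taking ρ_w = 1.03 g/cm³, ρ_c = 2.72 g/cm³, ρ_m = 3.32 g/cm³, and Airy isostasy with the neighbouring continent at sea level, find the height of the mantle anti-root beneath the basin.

11.6 km

Isostatic balance requires: replacing crust with seawater at the top is compensated by replacing crust with mantle at the base: d (ρ_c − ρ_w) = a (ρ_m − ρ_c).
a = d (ρ_c − ρ_w)/(ρ_m − ρ_c) = 4.106 km × 1.69/0.6 = 11.6 km.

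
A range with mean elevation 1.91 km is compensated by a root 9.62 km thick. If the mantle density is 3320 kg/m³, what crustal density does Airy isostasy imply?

ρ_c h = (ρ_m − ρ_c) r → ρ_c (h + r) = ρ_m r → ρ_c = ρ_m r / (h + r).
ρ_c = 3320 × 9.62 km / (1.91 km + 9.62 km) = 2770 kg/m³.

2770 kg/m³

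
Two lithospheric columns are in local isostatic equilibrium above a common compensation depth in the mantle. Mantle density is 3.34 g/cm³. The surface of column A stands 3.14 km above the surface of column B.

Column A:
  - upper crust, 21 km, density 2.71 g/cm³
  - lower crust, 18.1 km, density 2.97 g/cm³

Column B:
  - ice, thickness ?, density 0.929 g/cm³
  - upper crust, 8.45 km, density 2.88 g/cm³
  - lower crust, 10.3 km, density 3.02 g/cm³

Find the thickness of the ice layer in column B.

0.936 km

Take the compensation level at the base of the deeper column (depth z_c below the surface of column A) and equate Σ ρ_i t_i down to z_c; mantle fills any gap and the z_c terms cancel.
Column A: 21×2.71 + 18.1×2.97 + (z_c − 39.1)×3.34
Column B: 3.14×0 + x×0.929 + 8.45×2.88 + 10.3×3.02 + (z_c − 3.14 − 18.75 − x)×3.34
The z_c×3.34 term appears on both sides and cancels. Collect the known terms of each column as K = Σ(ρt)_known − 3.34 × (depth of known layers): K_A = 110.667 − 3.34×39.1 = −19.927; K_B = 55.442 − 3.34×(3.14 + 18.75) = −17.6706.
Balance: K_A = K_B − x×(3.34 − 0.929), so x = (K_B − K_A)/(3.34 − 0.929) = 2.2564/2.411 = 0.936 km.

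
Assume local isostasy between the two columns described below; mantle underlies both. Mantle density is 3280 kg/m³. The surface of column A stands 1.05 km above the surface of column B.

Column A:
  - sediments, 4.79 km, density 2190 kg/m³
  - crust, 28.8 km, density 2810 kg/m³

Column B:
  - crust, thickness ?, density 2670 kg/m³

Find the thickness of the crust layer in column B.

25.1 km

Take the compensation level at the base of the deeper column (depth z_c below the surface of column A) and equate Σ ρ_i t_i down to z_c; mantle fills any gap and the z_c terms cancel.
Column A: 4.79×2190 + 28.8×2810 + (z_c − 33.59)×3280
Column B: 1.05×0 + x×2670 + (z_c − 1.05 − 0 − x)×3280
The z_c×3280 term appears on both sides and cancels. Collect the known terms of each column as K = Σ(ρt)_known − 3280 × (depth of known layers): K_A = 91418.1 − 3280×33.59 = −18757.1; K_B = 0 − 3280×(1.05 + 0) = −3444.
Balance: K_A = K_B − x×(3280 − 2670), so x = (K_B − K_A)/(3280 − 2670) = 15313.1/610 = 25.1 km.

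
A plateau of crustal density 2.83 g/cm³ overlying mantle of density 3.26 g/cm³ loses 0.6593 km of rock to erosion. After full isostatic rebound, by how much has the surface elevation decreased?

Rebound u = e ρ_c/ρ_m = 0.6593 km × 2.83/3.26 = 0.5723 km.
Net surface drop = e − u = 0.6593 km − 0.5723 km = e (ρ_m − ρ_c)/ρ_m = 0.087 km.

0.087 km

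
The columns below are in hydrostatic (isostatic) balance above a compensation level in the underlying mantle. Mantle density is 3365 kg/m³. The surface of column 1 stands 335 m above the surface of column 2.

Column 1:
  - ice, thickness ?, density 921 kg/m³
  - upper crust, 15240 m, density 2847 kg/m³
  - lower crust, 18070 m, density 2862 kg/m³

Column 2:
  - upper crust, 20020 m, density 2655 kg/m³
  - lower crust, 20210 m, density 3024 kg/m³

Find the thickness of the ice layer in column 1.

Take the compensation level at the base of the deeper column (depth z_c below the surface of column 1) and equate Σ ρ_i t_i down to z_c; mantle fills any gap and the z_c terms cancel.
Column 1: x×921 + 15240×2847 + 18070×2862 + (z_c − 33310 − x)×3365
Column 2: 335×0 + 20020×2655 + 20210×3024 + (z_c − 335 − 40230)×3365
The z_c×3365 term appears on both sides and cancels. Collect the known terms of each column as K = Σ(ρt)_known − 3365 × (depth of known layers): K_1 = 95104620 − 3365×33310 = −16983530; K_2 = 114268140 − 3365×(335 + 40230) = −22233085.
Balance: K_1 − x×(3365 − 921) = K_2, so x = (K_1 − K_2)/(3365 − 921) = 5249560/2444 = 2150 m.

2150 m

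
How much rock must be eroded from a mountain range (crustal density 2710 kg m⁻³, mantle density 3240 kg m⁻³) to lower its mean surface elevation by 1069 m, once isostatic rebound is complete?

6540 m

Net drop Δ = e − u = e − e ρ_c/ρ_m = e (ρ_m − ρ_c)/ρ_m.
e = Δ ρ_m/(ρ_m − ρ_c) = 1069 m × 3240/530 = 6540 m.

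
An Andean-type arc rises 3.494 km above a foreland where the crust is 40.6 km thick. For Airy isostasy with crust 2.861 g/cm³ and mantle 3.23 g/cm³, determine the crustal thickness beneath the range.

Root depth r = h ρ_c / (ρ_m − ρ_c) = 3.494 km × 2.861 / 0.369 = 27.09 km.
Total thickness = T + h + r = 40.6 km + 3.494 km + 27.09 km = 71.2 km.

71.2 km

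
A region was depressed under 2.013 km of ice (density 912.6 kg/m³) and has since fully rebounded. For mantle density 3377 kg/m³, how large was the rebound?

Removing the load lets mantle flow back in; uplift u satisfies ρ_ice t = ρ_m u.
u = t ρ_ice/ρ_m = 2.013 km × 912.6/3377 = 0.544 km.

0.544 km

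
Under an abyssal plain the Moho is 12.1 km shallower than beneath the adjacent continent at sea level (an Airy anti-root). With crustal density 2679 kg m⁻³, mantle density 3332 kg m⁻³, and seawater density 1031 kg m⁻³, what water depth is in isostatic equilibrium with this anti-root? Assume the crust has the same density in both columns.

4.79 km

Replacing a thickness d of crust by seawater at the top must be balanced by replacing crust with mantle at the base: d (ρ_c − ρ_w) = a (ρ_m − ρ_c).
d = a (ρ_m − ρ_c)/(ρ_c − ρ_w) = 12.1 km × 653/1648 = 4.79 km.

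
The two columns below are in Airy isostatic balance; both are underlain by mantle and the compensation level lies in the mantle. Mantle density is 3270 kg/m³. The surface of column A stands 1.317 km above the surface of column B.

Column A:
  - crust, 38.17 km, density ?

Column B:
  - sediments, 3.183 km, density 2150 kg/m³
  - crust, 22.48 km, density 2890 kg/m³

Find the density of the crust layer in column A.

Take the compensation level at the base of the deeper column (depth z_c below the surface of column A) and equate Σ ρ_i t_i down to z_c; mantle fills any gap and the z_c terms cancel.
Column A: 38.17×ρ + (z_c − 38.17)×3270
Column B: 1.317×0 + 3.183×2150 + 22.48×2890 + (z_c − 1.317 − 25.663)×3270
The z_c×3270 term appears on both sides and cancels. Collect the known terms of each column as K = Σ(ρt)_known − 3270 × (depth of known layers): K_A = 0 − 3270×38.17 = −124815.9; K_B = 71810.65 − 3270×(1.317 + 25.663) = −16413.95.
Balance: K_A + 38.17×ρ = K_B, so ρ = (K_B − K_A)/38.17 = 108402/38.17 = 2840 kg/m³.

2840 kg/m³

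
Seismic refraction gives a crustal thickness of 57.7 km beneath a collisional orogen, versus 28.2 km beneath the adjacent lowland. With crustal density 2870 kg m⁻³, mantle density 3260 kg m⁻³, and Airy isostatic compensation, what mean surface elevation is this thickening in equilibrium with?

3.53 km

Excess crust Δ = 57.7 km − 28.2 km = 29.5 km, split between elevation h and root r with h + r = Δ.
Airy balance ρ_c h = (ρ_m − ρ_c) r gives r = h ρ_c/(ρ_m − ρ_c), so h (1 + ρ_c/(ρ_m − ρ_c)) = Δ, i.e. h = Δ (ρ_m − ρ_c)/ρ_m.
h = 29.5 km × 390/3260 = 3.53 km.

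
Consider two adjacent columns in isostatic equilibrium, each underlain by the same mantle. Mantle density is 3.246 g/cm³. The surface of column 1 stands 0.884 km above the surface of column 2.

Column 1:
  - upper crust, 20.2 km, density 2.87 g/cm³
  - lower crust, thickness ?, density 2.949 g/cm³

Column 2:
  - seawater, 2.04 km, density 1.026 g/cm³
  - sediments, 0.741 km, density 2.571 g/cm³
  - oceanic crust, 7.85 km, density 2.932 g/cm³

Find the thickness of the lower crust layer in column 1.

9.32 km

Take the compensation level at the base of the deeper column (depth z_c below the surface of column 1) and equate Σ ρ_i t_i down to z_c; mantle fills any gap and the z_c terms cancel.
Column 1: 20.2×2.87 + x×2.949 + (z_c − 20.2 − x)×3.246
Column 2: 0.884×0 + 2.04×1.026 + 0.741×2.571 + 7.85×2.932 + (z_c − 0.884 − 10.631)×3.246
The z_c×3.246 term appears on both sides and cancels. Collect the known terms of each column as K = Σ(ρt)_known − 3.246 × (depth of known layers): K_1 = 57.974 − 3.246×20.2 = −7.5952; K_2 = 27.014351 − 3.246×(0.884 + 10.631) = −10.363339.
Balance: K_1 − x×(3.246 − 2.949) = K_2, so x = (K_1 − K_2)/(3.246 − 2.949) = 2.76814/0.297 = 9.32 km.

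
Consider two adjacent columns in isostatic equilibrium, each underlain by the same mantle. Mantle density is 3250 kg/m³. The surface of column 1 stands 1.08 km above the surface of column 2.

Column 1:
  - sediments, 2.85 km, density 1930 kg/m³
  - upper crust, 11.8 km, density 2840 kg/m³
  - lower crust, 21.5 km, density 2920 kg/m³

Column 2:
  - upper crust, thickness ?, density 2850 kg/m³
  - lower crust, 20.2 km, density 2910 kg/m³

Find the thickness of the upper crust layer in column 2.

Take the compensation level at the base of the deeper column (depth z_c below the surface of column 1) and equate Σ ρ_i t_i down to z_c; mantle fills any gap and the z_c terms cancel.
Column 1: 2.85×1930 + 11.8×2840 + 21.5×2920 + (z_c − 36.15)×3250
Column 2: 1.08×0 + x×2850 + 20.2×2910 + (z_c − 1.08 − 20.2 − x)×3250
The z_c×3250 term appears on both sides and cancels. Collect the known terms of each column as K = Σ(ρt)_known − 3250 × (depth of known layers): K_1 = 101792.5 − 3250×36.15 = −15695; K_2 = 58782 − 3250×(1.08 + 20.2) = −10378.
Balance: K_1 = K_2 − x×(3250 − 2850), so x = (K_2 − K_1)/(3250 − 2850) = 5317/400 = 13.3 km.

13.3 km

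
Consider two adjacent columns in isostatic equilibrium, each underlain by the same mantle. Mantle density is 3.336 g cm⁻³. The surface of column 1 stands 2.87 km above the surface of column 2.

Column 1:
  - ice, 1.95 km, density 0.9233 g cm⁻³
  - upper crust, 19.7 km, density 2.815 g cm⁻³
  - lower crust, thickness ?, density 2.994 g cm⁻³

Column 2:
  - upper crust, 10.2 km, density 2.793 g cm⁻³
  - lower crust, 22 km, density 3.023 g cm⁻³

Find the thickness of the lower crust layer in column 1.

20.6 km

Take the compensation level at the base of the deeper column (depth z_c below the surface of column 1) and equate Σ ρ_i t_i down to z_c; mantle fills any gap and the z_c terms cancel.
Column 1: 1.95×0.9233 + 19.7×2.815 + x×2.994 + (z_c − 21.65 − x)×3.336
Column 2: 2.87×0 + 10.2×2.793 + 22×3.023 + (z_c − 2.87 − 32.2)×3.336
The z_c×3.336 term appears on both sides and cancels. Collect the known terms of each column as K = Σ(ρt)_known − 3.336 × (depth of known layers): K_1 = 57.255935 − 3.336×21.65 = −14.968465; K_2 = 94.9946 − 3.336×(2.87 + 32.2) = −21.99892.
Balance: K_1 − x×(3.336 − 2.994) = K_2, so x = (K_1 − K_2)/(3.336 − 2.994) = 7.03045/0.342 = 20.6 km.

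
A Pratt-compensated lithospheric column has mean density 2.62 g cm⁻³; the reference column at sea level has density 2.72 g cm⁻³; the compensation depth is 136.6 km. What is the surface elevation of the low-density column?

ρ_ref D = ρ (D + h) → h = D (ρ_ref − ρ)/ρ.
h = 136.6 km × (2.72 − 2.62)/2.62 = 5.21 km.

5.21 km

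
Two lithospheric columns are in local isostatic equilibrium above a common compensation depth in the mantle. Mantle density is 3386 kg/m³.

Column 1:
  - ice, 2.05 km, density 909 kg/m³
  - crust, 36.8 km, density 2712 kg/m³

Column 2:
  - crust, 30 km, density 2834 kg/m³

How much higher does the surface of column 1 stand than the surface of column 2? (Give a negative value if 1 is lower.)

For any compensation level in the mantle, the mantle terms cancel and isostasy reduces to e = (Σt_1 − Σt_2) − (Σ(ρt)_1 − Σ(ρt)_2) / ρ_m.
Σt_1 = 38.85 km; Σt_2 = 30 km; Σ(ρt)_1 = 101665.05; Σ(ρt)_2 = 85020 (in km·kg/m³).
e = (38.85 − 30) − (101665.05 − 85020) / 3386 = 3.93 km.

3.93 km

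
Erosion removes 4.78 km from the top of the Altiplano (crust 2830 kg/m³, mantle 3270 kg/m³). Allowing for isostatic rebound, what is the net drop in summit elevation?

Rebound u = e ρ_c/ρ_m = 4.78 km × 2830/3270 = 4.137 km.
Net surface drop = e − u = 4.78 km − 4.137 km = e (ρ_m − ρ_c)/ρ_m = 0.643 km.

0.643 km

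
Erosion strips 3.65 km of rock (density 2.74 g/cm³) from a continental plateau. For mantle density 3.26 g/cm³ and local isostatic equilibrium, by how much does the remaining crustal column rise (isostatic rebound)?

3.07 km

Unloading: uplift u = e ρ_c/ρ_m = 3.65 km × 2.74/3.26 = 3.07 km.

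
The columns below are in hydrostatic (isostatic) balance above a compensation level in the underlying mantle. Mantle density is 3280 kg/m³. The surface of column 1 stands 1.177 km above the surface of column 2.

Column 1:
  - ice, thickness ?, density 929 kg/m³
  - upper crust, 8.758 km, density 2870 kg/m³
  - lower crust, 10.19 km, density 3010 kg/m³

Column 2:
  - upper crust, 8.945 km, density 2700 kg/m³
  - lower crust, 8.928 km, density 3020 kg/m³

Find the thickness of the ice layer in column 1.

2.14 km

Take the compensation level at the base of the deeper column (depth z_c below the surface of column 1) and equate Σ ρ_i t_i down to z_c; mantle fills any gap and the z_c terms cancel.
Column 1: x×929 + 8.758×2870 + 10.19×3010 + (z_c − 18.948 − x)×3280
Column 2: 1.177×0 + 8.945×2700 + 8.928×3020 + (z_c − 1.177 − 17.873)×3280
The z_c×3280 term appears on both sides and cancels. Collect the known terms of each column as K = Σ(ρt)_known − 3280 × (depth of known layers): K_1 = 55807.36 − 3280×18.948 = −6342.08; K_2 = 51114.06 − 3280×(1.177 + 17.873) = −11369.94.
Balance: K_1 − x×(3280 − 929) = K_2, so x = (K_1 − K_2)/(3280 − 929) = 5027.86/2351 = 2.14 km.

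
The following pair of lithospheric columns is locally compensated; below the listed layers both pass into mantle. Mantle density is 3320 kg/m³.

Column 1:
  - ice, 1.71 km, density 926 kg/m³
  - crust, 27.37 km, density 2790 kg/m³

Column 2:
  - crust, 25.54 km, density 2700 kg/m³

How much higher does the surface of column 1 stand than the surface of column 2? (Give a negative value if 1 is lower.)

For any compensation level in the mantle, the mantle terms cancel and isostasy reduces to e = (Σt_1 − Σt_2) − (Σ(ρt)_1 − Σ(ρt)_2) / ρ_m.
Σt_1 = 29.08 km; Σt_2 = 25.54 km; Σ(ρt)_1 = 77945.76; Σ(ρt)_2 = 68958 (in km·kg/m³).
e = (29.08 − 25.54) − (77945.76 − 68958) / 3320 = 0.833 km.

0.833 km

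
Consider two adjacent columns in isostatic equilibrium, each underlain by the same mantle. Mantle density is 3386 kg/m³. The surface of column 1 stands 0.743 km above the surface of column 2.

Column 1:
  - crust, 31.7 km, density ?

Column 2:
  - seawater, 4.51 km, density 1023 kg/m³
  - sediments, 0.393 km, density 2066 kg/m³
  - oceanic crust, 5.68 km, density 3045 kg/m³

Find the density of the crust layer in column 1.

2890 kg/m³

Take the compensation level at the base of the deeper column (depth z_c below the surface of column 1) and equate Σ ρ_i t_i down to z_c; mantle fills any gap and the z_c terms cancel.
Column 1: 31.7×ρ + (z_c − 31.7)×3386
Column 2: 0.743×0 + 4.51×1023 + 0.393×2066 + 5.68×3045 + (z_c − 0.743 − 10.583)×3386
The z_c×3386 term appears on both sides and cancels. Collect the known terms of each column as K = Σ(ρt)_known − 3386 × (depth of known layers): K_1 = 0 − 3386×31.7 = −107336.2; K_2 = 22721.268 − 3386×(0.743 + 10.583) = −15628.568.
Balance: K_1 + 31.7×ρ = K_2, so ρ = (K_2 − K_1)/31.7 = 91707.6/31.7 = 2890 kg/m³.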